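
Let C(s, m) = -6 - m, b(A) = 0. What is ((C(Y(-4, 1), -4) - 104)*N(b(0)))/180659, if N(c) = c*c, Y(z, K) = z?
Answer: 0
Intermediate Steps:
N(c) = c²
((C(Y(-4, 1), -4) - 104)*N(b(0)))/180659 = (((-6 - 1*(-4)) - 104)*0²)/180659 = (((-6 + 4) - 104)*0)*(1/180659) = ((-2 - 104)*0)*(1/180659) = -106*0*(1/180659) = 0*(1/180659) = 0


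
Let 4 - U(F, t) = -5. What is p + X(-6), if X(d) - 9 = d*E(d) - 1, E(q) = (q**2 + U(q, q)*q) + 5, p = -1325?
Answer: -1239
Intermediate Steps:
U(F, t) = 9 (U(F, t) = 4 - 1*(-5) = 4 + 5 = 9)
E(q) = 5 + q**2 + 9*q (E(q) = (q**2 + 9*q) + 5 = 5 + q**2 + 9*q)
X(d) = 8 + d*(5 + d**2 + 9*d) (X(d) = 9 + (d*(5 + d**2 + 9*d) - 1) = 9 + (-1 + d*(5 + d**2 + 9*d)) = 8 + d*(5 + d**2 + 9*d))
p + X(-6) = -1325 + (8 - 6*(5 + (-6)**2 + 9*(-6))) = -1325 + (8 - 6*(5 + 36 - 54)) = -1325 + (8 - 6*(-13)) = -1325 + (8 + 78) = -1325 + 86 = -1239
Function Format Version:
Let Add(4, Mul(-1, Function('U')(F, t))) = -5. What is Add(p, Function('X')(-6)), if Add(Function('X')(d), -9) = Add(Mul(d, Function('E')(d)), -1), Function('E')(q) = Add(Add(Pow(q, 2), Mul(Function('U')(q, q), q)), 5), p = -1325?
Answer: -1239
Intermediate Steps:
Function('U')(F, t) = 9 (Function('U')(F, t) = Add(4, Mul(-1, -5)) = Add(4, 5) = 9)
Function('E')(q) = Add(5, Pow(q, 2), Mul(9, q)) (Function('E')(q) = Add(Add(Pow(q, 2), Mul(9, q)), 5) = Add(5, Pow(q, 2), Mul(9, q)))
Function('X')(d) = Add(8, Mul(d, Add(5, Pow(d, 2), Mul(9, d)))) (Function('X')(d) = Add(9, Add(Mul(d, Add(5, Pow(d, 2), Mul(9, d))), -1)) = Add(9, Add(-1, Mul(d, Add(5, Pow(d, 2), Mul(9, d))))) = Add(8, Mul(d, Add(5, Pow(d, 2), Mul(9, d)))))
Add(p, Function('X')(-6)) = Add(-1325, Add(8, Mul(-6, Add(5, Pow(-6, 2), Mul(9, -6))))) = Add(-1325, Add(8, Mul(-6, Add(5, 36, -54)))) = Add(-1325, Add(8, Mul(-6, -13))) = Add(-1325, Add(8, 78)) = Add(-1325, 86) = -1239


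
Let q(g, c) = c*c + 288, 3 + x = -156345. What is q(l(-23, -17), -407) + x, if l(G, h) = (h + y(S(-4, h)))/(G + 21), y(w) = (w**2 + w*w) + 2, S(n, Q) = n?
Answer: 9589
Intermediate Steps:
x = -156348 (x = -3 - 156345 = -156348)
y(w) = 2 + 2*w**2 (y(w) = (w**2 + w**2) + 2 = 2*w**2 + 2 = 2 + 2*w**2)
l(G, h) = (34 + h)/(21 + G) (l(G, h) = (h + (2 + 2*(-4)**2))/(G + 21) = (h + (2 + 2*16))/(21 + G) = (h + (2 + 32))/(21 + G) = (h + 34)/(21 + G) = (34 + h)/(21 + G))
q(g, c) = 288 + c**2 (q(g, c) = c**2 + 288 = 288 + c**2)
q(l(-23, -17), -407) + x = (288 + (-407)**2) - 156348 = (288 + 165649) - 156348 = 165937 - 156348 = 9589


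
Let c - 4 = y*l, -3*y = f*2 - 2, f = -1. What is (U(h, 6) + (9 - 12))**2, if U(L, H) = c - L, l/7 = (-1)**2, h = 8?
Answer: 49/9 ≈ 5.4444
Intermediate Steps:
y = 4/3 (y = -(-1*2 - 2)/3 = -(-2 - 2)/3 = -1/3*(-4) = 4/3 ≈ 1.3333)
l = 7 (l = 7*(-1)**2 = 7*1 = 7)
c = 40/3 (c = 4 + (4/3)*7 = 4 + 28/3 = 40/3 ≈ 13.333)
U(L, H) = 40/3 - L
(U(h, 6) + (9 - 12))**2 = ((40/3 - 1*8) + (9 - 12))**2 = ((40/3 - 8) - 3)**2 = (16/3 - 3)**2 = (7/3)**2 = 49/9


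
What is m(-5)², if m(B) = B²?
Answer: 625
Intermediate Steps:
m(-5)² = ((-5)²)² = 25² = 625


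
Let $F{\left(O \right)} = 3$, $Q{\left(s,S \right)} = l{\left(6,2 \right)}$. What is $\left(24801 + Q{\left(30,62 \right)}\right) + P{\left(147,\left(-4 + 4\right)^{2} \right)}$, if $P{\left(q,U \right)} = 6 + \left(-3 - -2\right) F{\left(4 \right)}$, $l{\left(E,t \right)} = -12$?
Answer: $24792$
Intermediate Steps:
$Q{\left(s,S \right)} = -12$
$P{\left(q,U \right)} = 3$ ($P{\left(q,U \right)} = 6 + \left(-3 - -2\right) 3 = 6 + \left(-3 + 2\right) 3 = 6 - 3 = 3$)
$\left(24801 + Q{\left(30,62 \right)}\right) + P{\left(147,\left(-4 + 4\right)^{2} \right)} = \left(24801 - 12\right) + 3 = 24789 + 3 = 24792$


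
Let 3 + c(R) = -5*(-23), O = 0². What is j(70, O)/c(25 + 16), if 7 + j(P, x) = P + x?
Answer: 9/16 ≈ 0.56250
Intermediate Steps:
O = 0
c(R) = 112 (c(R) = -3 - 5*(-23) = -3 + 115 = 112)
j(P, x) = -7 + P + x (j(P, x) = -7 + (P + x) = -7 + P + x)
j(70, O)/c(25 + 16) = (-7 + 70 + 0)/112 = 63*(1/112) = 9/16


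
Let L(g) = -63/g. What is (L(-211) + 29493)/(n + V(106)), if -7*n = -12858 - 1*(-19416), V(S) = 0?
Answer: -7260267/230623 ≈ -31.481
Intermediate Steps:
n = -6558/7 (n = -(-12858 - 1*(-19416))/7 = -(-12858 + 19416)/7 = -1/7*6558 = -6558/7 ≈ -936.86)
(L(-211) + 29493)/(n + V(106)) = (-63/(-211) + 29493)/(-6558/7 + 0) = (-63*(-1/211) + 29493)/(-6558/7) = (63/211 + 29493)*(-7/6558) = (6223086/211)*(-7/6558) = -7260267/230623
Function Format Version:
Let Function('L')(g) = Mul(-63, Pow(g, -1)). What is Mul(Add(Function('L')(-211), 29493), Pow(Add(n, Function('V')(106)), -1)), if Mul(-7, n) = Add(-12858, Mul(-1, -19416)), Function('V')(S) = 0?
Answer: Rational(-7260267, 230623) ≈ -31.481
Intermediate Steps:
n = Rational(-6558, 7) (n = Mul(Rational(-1, 7), Add(-12858, Mul(-1, -19416))) = Mul(Rational(-1, 7), Add(-12858, 19416)) = Mul(Rational(-1, 7), 6558) = Rational(-6558, 7) ≈ -936.86)
Mul(Add(Function('L')(-211), 29493), Pow(Add(n, Function('V')(106)), -1)) = Mul(Add(Mul(-63, Pow(-211, -1)), 29493), Pow(Add(Rational(-6558, 7), 0), -1)) = Mul(Add(Mul(-63, Rational(-1, 211)), 29493), Pow(Rational(-6558, 7), -1)) = Mul(Add(Rational(63, 211), 29493), Rational(-7, 6558)) = Mul(Rational(6223086, 211), Rational(-7, 6558)) = Rational(-7260267, 230623)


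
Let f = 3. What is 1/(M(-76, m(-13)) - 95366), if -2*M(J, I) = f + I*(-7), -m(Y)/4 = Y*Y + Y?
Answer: -2/195103 ≈ -1.0251e-5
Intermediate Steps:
m(Y) = -4*Y - 4*Y**2 (m(Y) = -4*(Y*Y + Y) = -4*(Y**2 + Y) = -4*(Y + Y**2) = -4*Y - 4*Y**2)
M(J, I) = -3/2 + 7*I/2 (M(J, I) = -(3 + I*(-7))/2 = -(3 - 7*I)/2 = -3/2 + 7*I/2)
1/(M(-76, m(-13)) - 95366) = 1/((-3/2 + 7*(-4*(-13)*(1 - 13))/2) - 95366) = 1/((-3/2 + 7*(-4*(-13)*(-12))/2) - 95366) = 1/((-3/2 + (7/2)*(-624)) - 95366) = 1/((-3/2 - 2184) - 95366) = 1/(-4371/2 - 95366) = 1/(-195103/2) = -2/195103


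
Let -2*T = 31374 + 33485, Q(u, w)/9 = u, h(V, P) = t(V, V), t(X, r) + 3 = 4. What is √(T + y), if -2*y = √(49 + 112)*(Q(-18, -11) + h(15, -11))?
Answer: √(-129718 + 322*√161)/2 ≈ 177.22*I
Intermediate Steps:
t(X, r) = 1 (t(X, r) = -3 + 4 = 1)
h(V, P) = 1
Q(u, w) = 9*u
y = 161*√161/2 (y = -√(49 + 112)*(9*(-18) + 1)/2 = -√161*(-162 + 1)/2 = -√161*(-161)/2 = -(-161)*√161/2 = 161*√161/2 ≈ 1021.4)
T = -64859/2 (T = -(31374 + 33485)/2 = -½*64859 = -64859/2 ≈ -32430.)
√(T + y) = √(-64859/2 + 161*√161/2)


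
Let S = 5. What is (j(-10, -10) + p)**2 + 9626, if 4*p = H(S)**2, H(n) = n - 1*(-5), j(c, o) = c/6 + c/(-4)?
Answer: 370561/36 ≈ 10293.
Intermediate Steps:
j(c, o) = -c/12 (j(c, o) = c*(1/6) + c*(-1/4) = c/6 - c/4 = -c/12)
H(n) = 5 + n (H(n) = n + 5 = 5 + n)
p = 25 (p = (5 + 5)**2/4 = (1/4)*10**2 = (1/4)*100 = 25)
(j(-10, -10) + p)**2 + 9626 = (-1/12*(-10) + 25)**2 + 9626 = (5/6 + 25)**2 + 9626 = (155/6)**2 + 9626 = 24025/36 + 9626 = 370561/36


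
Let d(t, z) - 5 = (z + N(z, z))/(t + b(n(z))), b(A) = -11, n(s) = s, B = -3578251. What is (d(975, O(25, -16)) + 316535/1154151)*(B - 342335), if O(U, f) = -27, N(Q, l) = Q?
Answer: -1896852497002993/92716797 ≈ -2.0459e+7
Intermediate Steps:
d(t, z) = 5 + 2*z/(-11 + t) (d(t, z) = 5 + (z + z)/(t - 11) = 5 + (2*z)/(-11 + t) = 5 + 2*z/(-11 + t))
(d(975, O(25, -16)) + 316535/1154151)*(B - 342335) = ((-55 + 2*(-27) + 5*975)/(-11 + 975) + 316535/1154151)*(-3578251 - 342335) = ((-55 - 54 + 4875)/964 + 316535*(1/1154151))*(-3920586) = ((1/964)*4766 + 316535/1154151)*(-3920586) = (2383/482 + 316535/1154151)*(-3920586) = (2902911703/556300782)*(-3920586) = -1896852497002993/92716797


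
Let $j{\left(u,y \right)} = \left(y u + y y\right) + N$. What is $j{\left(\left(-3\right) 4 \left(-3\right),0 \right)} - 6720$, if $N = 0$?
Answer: $-6720$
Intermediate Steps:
$j{\left(u,y \right)} = y^{2} + u y$ ($j{\left(u,y \right)} = \left(y u + y y\right) + 0 = \left(u y + y^{2}\right) + 0 = \left(y^{2} + u y\right) + 0 = y^{2} + u y$)
$j{\left(\left(-3\right) 4 \left(-3\right),0 \right)} - 6720 = 0 \left(\left(-3\right) 4 \left(-3\right) + 0\right) - 6720 = 0 \left(\left(-12\right) \left(-3\right) + 0\right) - 6720 = 0 \left(36 + 0\right) - 6720 = 0 \cdot 36 - 6720 = 0 - 6720 = -6720$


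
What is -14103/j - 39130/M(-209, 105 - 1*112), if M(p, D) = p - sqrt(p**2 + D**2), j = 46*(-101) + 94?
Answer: -5318048399/31864 + 5590*sqrt(43730)/7 ≈ 96.684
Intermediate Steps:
j = -4552 (j = -4646 + 94 = -4552)
M(p, D) = p - sqrt(D**2 + p**2)
-14103/j - 39130/M(-209, 105 - 1*112) = -14103/(-4552) - 39130/(-209 - sqrt((105 - 1*112)**2 + (-209)**2)) = -14103*(-1/4552) - 39130/(-209 - sqrt((105 - 112)**2 + 43681)) = 14103/4552 - 39130/(-209 - sqrt((-7)**2 + 43681)) = 14103/4552 - 39130/(-209 - sqrt(49 + 43681)) = 14103/4552 - 39130/(-209 - sqrt(43730))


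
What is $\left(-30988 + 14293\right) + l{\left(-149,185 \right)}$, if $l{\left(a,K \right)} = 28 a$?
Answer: $-20867$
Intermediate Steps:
$\left(-30988 + 14293\right) + l{\left(-149,185 \right)} = \left(-30988 + 14293\right) + 28 \left(-149\right) = -16695 - 4172 = -20867$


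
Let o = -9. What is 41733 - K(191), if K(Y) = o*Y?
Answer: 43452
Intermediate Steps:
K(Y) = -9*Y
41733 - K(191) = 41733 - (-9)*191 = 41733 - 1*(-1719) = 41733 + 1719 = 43452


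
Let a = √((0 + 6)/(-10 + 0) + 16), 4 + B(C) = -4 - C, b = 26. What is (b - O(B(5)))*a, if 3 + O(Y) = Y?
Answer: 42*√385/5 ≈ 164.82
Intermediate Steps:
B(C) = -8 - C (B(C) = -4 + (-4 - C) = -8 - C)
O(Y) = -3 + Y
a = √385/5 (a = √(6/(-10) + 16) = √(6*(-⅒) + 16) = √(-⅗ + 16) = √(77/5) = √385/5 ≈ 3.9243)
(b - O(B(5)))*a = (26 - (-3 + (-8 - 1*5)))*(√385/5) = (26 - (-3 + (-8 - 5)))*(√385/5) = (26 - (-3 - 13))*(√385/5) = (26 - 1*(-16))*(√385/5) = (26 + 16)*(√385/5) = 42*(√385/5) = 42*√385/5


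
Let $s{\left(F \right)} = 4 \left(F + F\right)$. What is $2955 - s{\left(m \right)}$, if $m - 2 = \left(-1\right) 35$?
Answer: $3219$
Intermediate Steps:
$m = -33$ ($m = 2 - 35 = -33$)
$s{\left(F \right)} = 8 F$ ($s{\left(F \right)} = 4 \cdot 2 F = 8 F$)
$2955 - s{\left(m \right)} = 2955 - 8 \left(-33\right) = 2955 - -264 = 2955 + 264 = 3219$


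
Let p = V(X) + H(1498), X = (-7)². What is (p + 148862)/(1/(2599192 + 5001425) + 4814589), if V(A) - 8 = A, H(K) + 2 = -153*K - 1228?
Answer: -619488288585/36593847001414 ≈ -0.016929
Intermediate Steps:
H(K) = -1230 - 153*K (H(K) = -2 + (-153*K - 1228) = -2 + (-1228 - 153*K) = -1230 - 153*K)
X = 49
V(A) = 8 + A
p = -230367 (p = (8 + 49) + (-1230 - 153*1498) = 57 + (-1230 - 229194) = 57 - 230424 = -230367)
(p + 148862)/(1/(2599192 + 5001425) + 4814589) = (-230367 + 148862)/(1/(2599192 + 5001425) + 4814589) = -81505/(1/7600617 + 4814589) = -81505/36593847001414/7600617 = -81505*7600617/36593847001414 = -619488288585/36593847001414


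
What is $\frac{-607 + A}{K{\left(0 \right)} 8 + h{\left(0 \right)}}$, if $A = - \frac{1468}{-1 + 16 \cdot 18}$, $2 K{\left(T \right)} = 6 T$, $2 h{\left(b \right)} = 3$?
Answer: $- \frac{117118}{287} \approx -408.08$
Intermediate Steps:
$h{\left(b \right)} = \frac{3}{2}$ ($h{\left(b \right)} = \frac{1}{2} \cdot 3 = \frac{3}{2}$)
$K{\left(T \right)} = 3 T$ ($K{\left(T \right)} = \frac{6 T}{2} = 3 T$)
$A = - \frac{1468}{287}$ ($A = - \frac{1468}{-1 + 288} = - \frac{1468}{287} \approx -5.115$)
$\frac{-607 + A}{K{\left(0 \right)} 8 + h{\left(0 \right)}} = \frac{-607 - \frac{1468}{287}}{3 \cdot 0 \cdot 8 + \frac{3}{2}} = \frac{1}{0 \cdot 8 + \frac{3}{2}} \left(- \frac{175677}{287}\right) = \frac{1}{0 + \frac{3}{2}} \left(- \frac{175677}{287}\right) = \frac{1}{\frac{3}{2}} \left(- \frac{175677}{287}\right) = \frac{2}{3} \left(- \frac{175677}{287}\right) = - \frac{117118}{287}$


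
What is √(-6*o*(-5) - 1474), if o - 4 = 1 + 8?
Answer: 2*I*√271 ≈ 32.924*I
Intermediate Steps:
o = 13 (o = 4 + (1 + 8) = 4 + 9 = 13)
√(-6*o*(-5) - 1474) = √(-6*13*(-5) - 1474) = √(-78*(-5) - 1474) = √(390 - 1474) = √(-1084) = 2*I*√271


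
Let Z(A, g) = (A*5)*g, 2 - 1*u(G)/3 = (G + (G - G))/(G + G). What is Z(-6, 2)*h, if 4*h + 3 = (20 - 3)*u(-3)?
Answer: -2205/2 ≈ -1102.5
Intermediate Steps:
u(G) = 9/2 (u(G) = 6 - 3*(G + (G - G))/(G + G) = 6 - 3*(G + 0)/(2*G) = 6 - 3*G*1/(2*G) = 6 - 3*1/2 = 6 - 3/2 = 9/2)
Z(A, g) = 5*A*g (Z(A, g) = (5*A)*g = 5*A*g)
h = 147/8 (h = -3/4 + ((20 - 3)*(9/2))/4 = -3/4 + (17*(9/2))/4 = -3/4 + (1/4)*(153/2) = -3/4 + 153/8 = 147/8 ≈ 18.375)
Z(-6, 2)*h = (5*(-6)*2)*(147/8) = -60*147/8 = -2205/2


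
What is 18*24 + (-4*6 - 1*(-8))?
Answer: 416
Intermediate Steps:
18*24 + (-4*6 - 1*(-8)) = 432 + (-24 + 8) = 432 - 16 = 416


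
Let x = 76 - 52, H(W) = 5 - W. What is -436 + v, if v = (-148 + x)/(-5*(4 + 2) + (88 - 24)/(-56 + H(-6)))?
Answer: -305462/707 ≈ -432.05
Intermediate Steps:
x = 24
v = 2790/707 (v = (-148 + 24)/(-5*(4 + 2) + (88 - 24)/(-56 + (5 - 1*(-6)))) = -124/(-5*6 + 64/(-56 + (5 + 6))) = -124/(-30 + 64/(-56 + 11)) = -124/(-30 + 64/(-45)) = -124/(-30 + 64*(-1/45)) = -124/(-30 - 64/45) = -124/(-1414/45) = -124*(-45/1414) = 2790/707 ≈ 3.9463)
-436 + v = -436 + 2790/707 = -305462/707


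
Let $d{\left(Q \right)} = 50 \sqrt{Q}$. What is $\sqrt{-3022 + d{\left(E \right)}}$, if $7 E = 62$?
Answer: $\frac{\sqrt{-148078 + 350 \sqrt{434}}}{7} \approx 53.602 i$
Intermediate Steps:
$E = \frac{62}{7}$ ($E = \frac{1}{7} \cdot 62 = \frac{62}{7} \approx 8.8571$)
$\sqrt{-3022 + d{\left(E \right)}} = \sqrt{-3022 + 50 \sqrt{\frac{62}{7}}} = \sqrt{-3022 + 50 \frac{\sqrt{434}}{7}} = \sqrt{-3022 + \frac{50 \sqrt{434}}{7}}$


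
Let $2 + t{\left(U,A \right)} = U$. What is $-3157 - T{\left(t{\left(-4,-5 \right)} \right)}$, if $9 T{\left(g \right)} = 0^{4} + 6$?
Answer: $- \frac{9473}{3} \approx -3157.7$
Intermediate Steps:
$t{\left(U,A \right)} = -2 + U$
$T{\left(g \right)} = \frac{2}{3}$ ($T{\left(g \right)} = \frac{0^{4} + 6}{9} = \frac{0 + 6}{9} = \frac{1}{9} \cdot 6 = \frac{2}{3}$)
$-3157 - T{\left(t{\left(-4,-5 \right)} \right)} = -3157 - \frac{2}{3} = - \frac{9473}{3}$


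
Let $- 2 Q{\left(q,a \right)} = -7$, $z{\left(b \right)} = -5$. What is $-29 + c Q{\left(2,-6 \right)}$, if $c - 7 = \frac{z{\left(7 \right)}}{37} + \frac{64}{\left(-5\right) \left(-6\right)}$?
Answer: $\frac{1384}{555} \approx 2.4937$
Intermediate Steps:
$Q{\left(q,a \right)} = \frac{7}{2}$ ($Q{\left(q,a \right)} = \left(- \frac{1}{2}\right) \left(-7\right) = \frac{7}{2}$)
$c = \frac{4994}{555}$ ($c = 7 + \left(- \frac{5}{37} + \frac{64}{\left(-5\right) \left(-6\right)}\right) = 7 + \left(\left(-5\right) \frac{1}{37} + \frac{64}{30}\right) = 7 + \left(- \frac{5}{37} + 64 \cdot \frac{1}{30}\right) = 7 + \left(- \frac{5}{37} + \frac{32}{15}\right) = 7 + \frac{1109}{555} = \frac{4994}{555} \approx 8.9982$)
$-29 + c Q{\left(2,-6 \right)} = -29 + \frac{4994}{555} \cdot \frac{7}{2} = -29 + \frac{17479}{555} = \frac{1384}{555}$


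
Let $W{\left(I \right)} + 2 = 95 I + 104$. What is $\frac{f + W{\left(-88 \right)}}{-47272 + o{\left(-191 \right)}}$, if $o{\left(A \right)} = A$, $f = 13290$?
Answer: $- \frac{5032}{47463} \approx -0.10602$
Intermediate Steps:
$W{\left(I \right)} = 102 + 95 I$ ($W{\left(I \right)} = -2 + \left(95 I + 104\right) = -2 + \left(104 + 95 I\right) = 102 + 95 I$)
$\frac{f + W{\left(-88 \right)}}{-47272 + o{\left(-191 \right)}} = \frac{13290 + \left(102 + 95 \left(-88\right)\right)}{-47272 - 191} = \frac{13290 + \left(102 - 8360\right)}{-47463} = \left(13290 - 8258\right) \left(- \frac{1}{47463}\right) = 5032 \left(- \frac{1}{47463}\right) = - \frac{5032}{47463}$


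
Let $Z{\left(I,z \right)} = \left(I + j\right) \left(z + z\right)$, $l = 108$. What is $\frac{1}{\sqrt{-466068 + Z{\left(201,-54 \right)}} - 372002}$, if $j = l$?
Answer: $- \frac{186001}{69192993722} - \frac{i \sqrt{31215}}{34596496861} \approx -2.6881 \cdot 10^{-6} - 5.1068 \cdot 10^{-9} i$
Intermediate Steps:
$j = 108$
$Z{\left(I,z \right)} = 2 z \left(108 + I\right)$ ($Z{\left(I,z \right)} = \left(I + 108\right) \left(z + z\right) = \left(108 + I\right) 2 z = 2 z \left(108 + I\right)$)
$\frac{1}{\sqrt{-466068 + Z{\left(201,-54 \right)}} - 372002} = \frac{1}{\sqrt{-466068 + 2 \left(-54\right) \left(108 + 201\right)} - 372002} = \frac{1}{\sqrt{-466068 + 2 \left(-54\right) 309} - 372002} = \frac{1}{\sqrt{-466068 - 33372} - 372002} = \frac{1}{\sqrt{-499440} - 372002} = \frac{1}{4 i \sqrt{31215} - 372002} = \frac{1}{-372002 + 4 i \sqrt{31215}}$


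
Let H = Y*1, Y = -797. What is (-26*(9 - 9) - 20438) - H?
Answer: -19641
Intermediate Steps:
H = -797 (H = -797*1 = -797)
(-26*(9 - 9) - 20438) - H = (-26*(9 - 9) - 20438) - 1*(-797) = (-26*0 - 20438) + 797 = (0 - 20438) + 797 = -20438 + 797 = -19641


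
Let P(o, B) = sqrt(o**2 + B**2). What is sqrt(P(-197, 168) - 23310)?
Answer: sqrt(-23310 + sqrt(67033)) ≈ 151.83*I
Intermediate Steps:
P(o, B) = sqrt(B**2 + o**2)
sqrt(P(-197, 168) - 23310) = sqrt(sqrt(168**2 + (-197)**2) - 23310) = sqrt(sqrt(28224 + 38809) - 23310) = sqrt(sqrt(67033) - 23310) = sqrt(-23310 + sqrt(67033))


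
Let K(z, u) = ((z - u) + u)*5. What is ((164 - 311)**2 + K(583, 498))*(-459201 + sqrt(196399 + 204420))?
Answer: -11261445324 + 24524*sqrt(400819) ≈ -1.1246e+10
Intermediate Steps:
K(z, u) = 5*z (K(z, u) = z*5 = 5*z)
((164 - 311)**2 + K(583, 498))*(-459201 + sqrt(196399 + 204420)) = ((164 - 311)**2 + 5*583)*(-459201 + sqrt(196399 + 204420)) = ((-147)**2 + 2915)*(-459201 + sqrt(400819)) = (21609 + 2915)*(-459201 + sqrt(400819)) = 24524*(-459201 + sqrt(400819)) = -11261445324 + 24524*sqrt(400819)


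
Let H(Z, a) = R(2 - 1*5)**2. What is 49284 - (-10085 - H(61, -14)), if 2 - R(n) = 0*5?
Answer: 59373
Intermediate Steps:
R(n) = 2 (R(n) = 2 - 0*5 = 2 - 1*0 = 2 + 0 = 2)
H(Z, a) = 4 (H(Z, a) = 2**2 = 4)
49284 - (-10085 - H(61, -14)) = 49284 - (-10085 - 1*4) = 49284 - (-10085 - 4) = 49284 - 1*(-10089) = 49284 + 10089 = 59373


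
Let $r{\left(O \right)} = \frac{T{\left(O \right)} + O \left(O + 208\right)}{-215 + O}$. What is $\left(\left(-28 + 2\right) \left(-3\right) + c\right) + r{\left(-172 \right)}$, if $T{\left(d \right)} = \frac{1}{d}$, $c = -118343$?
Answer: $- \frac{7871126435}{66564} \approx -1.1825 \cdot 10^{5}$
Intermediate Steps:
$r{\left(O \right)} = \frac{\frac{1}{O} + O \left(208 + O\right)}{-215 + O}$ ($r{\left(O \right)} = \frac{\frac{1}{O} + O \left(O + 208\right)}{-215 + O} = \frac{\frac{1}{O} + O \left(208 + O\right)}{-215 + O}$)
$\left(\left(-28 + 2\right) \left(-3\right) + c\right) + r{\left(-172 \right)} = \left(\left(-28 + 2\right) \left(-3\right) - 118343\right) + \frac{1 + \left(-172\right)^{2} \left(208 - 172\right)}{\left(-172\right) \left(-215 - 172\right)} = \left(\left(-26\right) \left(-3\right) - 118343\right) - \frac{1 + 29584 \cdot 36}{172 \left(-387\right)} = \left(78 - 118343\right) - - \frac{1 + 1065024}{66564} = -118265 - \left(- \frac{1}{66564}\right) 1065025 = -118265 + \frac{1065025}{66564} = - \frac{7871126435}{66564}$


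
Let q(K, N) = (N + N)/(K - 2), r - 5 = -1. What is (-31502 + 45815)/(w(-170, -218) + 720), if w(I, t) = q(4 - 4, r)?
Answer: 14313/716 ≈ 19.990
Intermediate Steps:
r = 4 (r = 5 - 1 = 4)
q(K, N) = 2*N/(-2 + K) (q(K, N) = (2*N)/(-2 + K) = 2*N/(-2 + K))
w(I, t) = -4 (w(I, t) = 2*4/(-2 + (4 - 4)) = 2*4/(-2 + 0) = 2*4/(-2) = 2*4*(-1/2) = -4)
(-31502 + 45815)/(w(-170, -218) + 720) = (-31502 + 45815)/(-4 + 720) = 14313/716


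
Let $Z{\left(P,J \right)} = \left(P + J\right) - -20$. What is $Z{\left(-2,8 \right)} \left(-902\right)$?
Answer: $-23452$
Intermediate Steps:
$Z{\left(P,J \right)} = 20 + J + P$ ($Z{\left(P,J \right)} = \left(J + P\right) + 20 = 20 + J + P$)
$Z{\left(-2,8 \right)} \left(-902\right) = \left(20 + 8 - 2\right) \left(-902\right) = 26 \left(-902\right) = -23452$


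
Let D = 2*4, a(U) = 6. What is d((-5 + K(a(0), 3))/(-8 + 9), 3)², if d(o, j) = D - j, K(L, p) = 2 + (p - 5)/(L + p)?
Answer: 25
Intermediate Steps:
D = 8
K(L, p) = 2 + (-5 + p)/(L + p)
d(o, j) = 8 - j
d((-5 + K(a(0), 3))/(-8 + 9), 3)² = (8 - 1*3)² = (8 - 3)² = 5² = 25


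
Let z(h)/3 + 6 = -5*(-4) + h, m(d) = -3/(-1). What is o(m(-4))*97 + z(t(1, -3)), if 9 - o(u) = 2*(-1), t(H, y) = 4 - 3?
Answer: 1112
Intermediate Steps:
m(d) = 3 (m(d) = -3*(-1) = 3)
t(H, y) = 1
o(u) = 11 (o(u) = 9 - 2*(-1) = 9 - 1*(-2) = 9 + 2 = 11)
z(h) = 42 + 3*h (z(h) = -18 + 3*(-5*(-4) + h) = -18 + 3*(20 + h) = -18 + (60 + 3*h) = 42 + 3*h)
o(m(-4))*97 + z(t(1, -3)) = 11*97 + (42 + 3*1) = 1067 + (42 + 3) = 1067 + 45 = 1112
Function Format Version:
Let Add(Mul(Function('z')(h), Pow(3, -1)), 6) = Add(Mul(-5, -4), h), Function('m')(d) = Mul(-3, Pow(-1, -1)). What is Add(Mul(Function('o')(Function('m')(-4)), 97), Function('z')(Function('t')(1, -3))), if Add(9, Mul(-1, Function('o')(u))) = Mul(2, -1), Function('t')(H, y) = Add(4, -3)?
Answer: 1112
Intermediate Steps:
Function('m')(d) = 3 (Function('m')(d) = Mul(-3, -1) = 3)
Function('t')(H, y) = 1
Function('o')(u) = 11 (Function('o')(u) = Add(9, Mul(-1, Mul(2, -1))) = Add(9, Mul(-1, -2)) = Add(9, 2) = 11)
Function('z')(h) = Add(42, Mul(3, h)) (Function('z')(h) = Add(-18, Mul(3, Add(Mul(-5, -4), h))) = Add(-18, Mul(3, Add(20, h))) = Add(-18, Add(60, Mul(3, h))) = Add(42, Mul(3, h)))
Add(Mul(Function('o')(Function('m')(-4)), 97), Function('z')(Function('t')(1, -3))) = Add(Mul(11, 97), Add(42, Mul(3, 1))) = Add(1067, Add(42, 3)) = Add(1067, 45) = 1112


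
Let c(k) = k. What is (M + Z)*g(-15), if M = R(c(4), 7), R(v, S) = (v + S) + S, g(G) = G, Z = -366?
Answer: 5220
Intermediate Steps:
R(v, S) = v + 2*S (R(v, S) = (S + v) + S = v + 2*S)
M = 18 (M = 4 + 2*7 = 4 + 14 = 18)
(M + Z)*g(-15) = (18 - 366)*(-15) = -348*(-15) = 5220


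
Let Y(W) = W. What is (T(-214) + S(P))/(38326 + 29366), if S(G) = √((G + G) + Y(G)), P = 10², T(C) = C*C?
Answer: 11449/16923 + 5*√3/33846 ≈ 0.67679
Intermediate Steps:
T(C) = C²
P = 100
S(G) = √3*√G (S(G) = √((G + G) + G) = √(2*G + G) = √(3*G) = √3*√G)
(T(-214) + S(P))/(38326 + 29366) = ((-214)² + √3*√100)/(38326 + 29366) = (45796 + √3*10)/67692 = (45796 + 10*√3)*(1/67692) = 11449/16923 + 5*√3/33846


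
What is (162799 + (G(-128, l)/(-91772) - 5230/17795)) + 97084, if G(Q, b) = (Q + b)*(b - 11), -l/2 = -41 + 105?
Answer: 21220466426729/81654137 ≈ 2.5988e+5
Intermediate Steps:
l = -128 (l = -2*(-41 + 105) = -2*64 = -128)
G(Q, b) = (-11 + b)*(Q + b) (G(Q, b) = (Q + b)*(-11 + b) = (-11 + b)*(Q + b))
(162799 + (G(-128, l)/(-91772) - 5230/17795)) + 97084 = (162799 + (((-128)² - 11*(-128) - 11*(-128) - 128*(-128))/(-91772) - 5230/17795)) + 97084 = (162799 + ((16384 + 1408 + 1408 + 16384)*(-1/91772) - 5230*1/17795)) + 97084 = (162799 + (35584*(-1/91772) - 1046/3559)) + 97084 = (162799 + (-8896/22943 - 1046/3559)) + 97084 = (162799 - 55659242/81654137) + 97084 = 13293156190221/81654137 + 97084 = 21220466426729/81654137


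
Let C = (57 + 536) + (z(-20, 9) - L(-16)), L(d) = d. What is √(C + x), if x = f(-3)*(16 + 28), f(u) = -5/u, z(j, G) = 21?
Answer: √6330/3 ≈ 26.520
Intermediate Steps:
C = 630 (C = (57 + 536) + (21 - 1*(-16)) = 593 + (21 + 16) = 593 + 37 = 630)
x = 220/3 (x = (-5/(-3))*(16 + 28) = -5*(-⅓)*44 = (5/3)*44 = 220/3 ≈ 73.333)
√(C + x) = √(630 + 220/3) = √(2110/3) = √6330/3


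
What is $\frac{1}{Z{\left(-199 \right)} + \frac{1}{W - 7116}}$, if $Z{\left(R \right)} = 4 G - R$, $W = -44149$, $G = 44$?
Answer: $\frac{51265}{19224374} \approx 0.0026667$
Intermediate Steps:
$Z{\left(R \right)} = 176 - R$ ($Z{\left(R \right)} = 4 \cdot 44 - R = 176 - R$)
$\frac{1}{Z{\left(-199 \right)} + \frac{1}{W - 7116}} = \frac{1}{\left(176 - -199\right) + \frac{1}{-44149 - 7116}} = \frac{1}{\left(176 + 199\right) + \frac{1}{-51265}} = \frac{1}{375 - \frac{1}{51265}} = \frac{1}{\frac{19224374}{51265}} = \frac{51265}{19224374}$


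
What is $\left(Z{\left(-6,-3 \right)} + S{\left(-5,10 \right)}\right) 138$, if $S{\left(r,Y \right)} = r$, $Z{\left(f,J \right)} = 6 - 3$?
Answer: $-276$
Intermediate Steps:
$Z{\left(f,J \right)} = 3$
$\left(Z{\left(-6,-3 \right)} + S{\left(-5,10 \right)}\right) 138 = \left(3 - 5\right) 138 = \left(-2\right) 138 = -276$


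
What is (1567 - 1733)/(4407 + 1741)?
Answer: -83/3074 ≈ -0.027001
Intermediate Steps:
(1567 - 1733)/(4407 + 1741) = -166/6148 = -166*1/6148 = -83/3074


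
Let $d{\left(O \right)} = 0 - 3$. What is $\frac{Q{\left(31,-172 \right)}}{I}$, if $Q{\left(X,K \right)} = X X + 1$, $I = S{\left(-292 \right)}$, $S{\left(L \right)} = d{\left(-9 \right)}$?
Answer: $- \frac{962}{3} \approx -320.67$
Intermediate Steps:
$d{\left(O \right)} = -3$ ($d{\left(O \right)} = 0 - 3 = -3$)
$S{\left(L \right)} = -3$
$I = -3$
$Q{\left(X,K \right)} = 1 + X^{2}$ ($Q{\left(X,K \right)} = X^{2} + 1 = 1 + X^{2}$)
$\frac{Q{\left(31,-172 \right)}}{I} = \frac{1 + 31^{2}}{-3} = \left(1 + 961\right) \left(- \frac{1}{3}\right) = 962 \left(- \frac{1}{3}\right) = - \frac{962}{3}$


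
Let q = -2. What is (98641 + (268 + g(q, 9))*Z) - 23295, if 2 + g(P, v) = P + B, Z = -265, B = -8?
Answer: 7506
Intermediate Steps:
g(P, v) = -10 + P (g(P, v) = -2 + (P - 8) = -2 + (-8 + P) = -10 + P)
(98641 + (268 + g(q, 9))*Z) - 23295 = (98641 + (268 + (-10 - 2))*(-265)) - 23295 = (98641 + (268 - 12)*(-265)) - 23295 = (98641 + 256*(-265)) - 23295 = (98641 - 67840) - 23295 = 30801 - 23295 = 7506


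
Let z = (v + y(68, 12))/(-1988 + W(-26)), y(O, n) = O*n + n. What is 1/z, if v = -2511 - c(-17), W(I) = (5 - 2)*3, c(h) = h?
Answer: 1979/1666 ≈ 1.1879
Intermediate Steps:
y(O, n) = n + O*n
W(I) = 9 (W(I) = 3*3 = 9)
v = -2494 (v = -2511 - 1*(-17) = -2511 + 17 = -2494)
z = 1666/1979 (z = (-2494 + 12*(1 + 68))/(-1988 + 9) = (-2494 + 12*69)/(-1979) = (-2494 + 828)*(-1/1979) = -1666*(-1/1979) = 1666/1979 ≈ 0.84184)
1/z = 1/(1666/1979) = 1979/1666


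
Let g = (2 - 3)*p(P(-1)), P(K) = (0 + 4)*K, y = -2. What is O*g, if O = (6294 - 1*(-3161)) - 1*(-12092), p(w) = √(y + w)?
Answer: -21547*I*√6 ≈ -52779.0*I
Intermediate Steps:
P(K) = 4*K
p(w) = √(-2 + w)
g = -I*√6 (g = (2 - 3)*√(-2 + 4*(-1)) = -√(-2 - 4) = -√(-6) = -I*√6 ≈ -2.4495*I)
O = 21547 (O = (6294 + 3161) + 12092 = 9455 + 12092 = 21547)
O*g = 21547*(-I*√6) = -21547*I*√6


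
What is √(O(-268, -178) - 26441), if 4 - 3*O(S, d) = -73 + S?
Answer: I*√26326 ≈ 162.25*I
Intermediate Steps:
O(S, d) = 77/3 - S/3 (O(S, d) = 4/3 - (-73 + S)/3 = 4/3 + (73/3 - S/3) = 77/3 - S/3)
√(O(-268, -178) - 26441) = √((77/3 - ⅓*(-268)) - 26441) = √((77/3 + 268/3) - 26441) = √(115 - 26441) = √(-26326) = I*√26326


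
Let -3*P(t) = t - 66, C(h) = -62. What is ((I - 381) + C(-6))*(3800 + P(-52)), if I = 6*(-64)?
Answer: -9525386/3 ≈ -3.1751e+6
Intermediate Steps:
I = -384
P(t) = 22 - t/3 (P(t) = -(t - 66)/3 = -(-66 + t)/3 = 22 - t/3)
((I - 381) + C(-6))*(3800 + P(-52)) = ((-384 - 381) - 62)*(3800 + (22 - ⅓*(-52))) = (-765 - 62)*(3800 + (22 + 52/3)) = -827*(3800 + 118/3) = -827*11518/3 = -9525386/3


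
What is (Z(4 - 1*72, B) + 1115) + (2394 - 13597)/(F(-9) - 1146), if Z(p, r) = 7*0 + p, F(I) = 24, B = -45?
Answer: 69761/66 ≈ 1057.0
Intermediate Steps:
Z(p, r) = p (Z(p, r) = 0 + p = p)
(Z(4 - 1*72, B) + 1115) + (2394 - 13597)/(F(-9) - 1146) = ((4 - 1*72) + 1115) + (2394 - 13597)/(24 - 1146) = ((4 - 72) + 1115) - 11203/(-1122) = (-68 + 1115) - 11203*(-1/1122) = 1047 + 659/66 = 69761/66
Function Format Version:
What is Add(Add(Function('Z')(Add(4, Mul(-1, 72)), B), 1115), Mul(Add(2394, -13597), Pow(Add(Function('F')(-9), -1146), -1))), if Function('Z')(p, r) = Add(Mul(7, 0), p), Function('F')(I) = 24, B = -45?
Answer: Rational(69761, 66) ≈ 1057.0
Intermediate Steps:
Function('Z')(p, r) = p (Function('Z')(p, r) = Add(0, p) = p)
Add(Add(Function('Z')(Add(4, Mul(-1, 72)), B), 1115), Mul(Add(2394, -13597), Pow(Add(Function('F')(-9), -1146), -1))) = Add(Add(Add(4, Mul(-1, 72)), 1115), Mul(Add(2394, -13597), Pow(Add(24, -1146), -1))) = Add(Add(Add(4, -72), 1115), Mul(-11203, Pow(-1122, -1))) = Add(Add(-68, 1115), Mul(-11203, Rational(-1, 1122))) = Add(1047, Rational(659, 66)) = Rational(69761, 66)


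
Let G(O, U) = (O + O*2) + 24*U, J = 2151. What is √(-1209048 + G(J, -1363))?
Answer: I*√1235307 ≈ 1111.4*I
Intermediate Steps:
G(O, U) = 3*O + 24*U (G(O, U) = (O + 2*O) + 24*U = 3*O + 24*U)
√(-1209048 + G(J, -1363)) = √(-1209048 + (3*2151 + 24*(-1363))) = √(-1209048 + (6453 - 32712)) = √(-1209048 - 26259) = √(-1235307) = I*√1235307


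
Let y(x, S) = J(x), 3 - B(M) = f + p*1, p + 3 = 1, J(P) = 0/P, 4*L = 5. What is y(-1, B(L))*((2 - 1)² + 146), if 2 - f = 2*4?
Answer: 0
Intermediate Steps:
L = 5/4 (L = (¼)*5 = 5/4 ≈ 1.2500)
J(P) = 0
p = -2 (p = -3 + 1 = -2)
f = -6 (f = 2 - 2*4 = 2 - 1*8 = 2 - 8 = -6)
B(M) = 11 (B(M) = 3 - (-6 - 2*1) = 3 - (-6 - 2) = 3 - 1*(-8) = 3 + 8 = 11)
y(x, S) = 0
y(-1, B(L))*((2 - 1)² + 146) = 0*((2 - 1)² + 146) = 0*(1² + 146) = 0*(1 + 146) = 0*147 = 0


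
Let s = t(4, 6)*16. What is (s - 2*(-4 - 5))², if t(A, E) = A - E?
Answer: 196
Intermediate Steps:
s = -32 (s = (4 - 1*6)*16 = (4 - 6)*16 = -2*16 = -32)
(s - 2*(-4 - 5))² = (-32 - 2*(-4 - 5))² = (-32 - 2*(-9))² = (-32 + 18)² = (-14)² = 196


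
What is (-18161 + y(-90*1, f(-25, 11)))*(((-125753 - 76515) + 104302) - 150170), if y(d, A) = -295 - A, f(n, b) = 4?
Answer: 4580590560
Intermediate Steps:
(-18161 + y(-90*1, f(-25, 11)))*(((-125753 - 76515) + 104302) - 150170) = (-18161 + (-295 - 1*4))*(((-125753 - 76515) + 104302) - 150170) = (-18161 + (-295 - 4))*((-202268 + 104302) - 150170) = (-18161 - 299)*(-97966 - 150170) = -18460*(-248136) = 4580590560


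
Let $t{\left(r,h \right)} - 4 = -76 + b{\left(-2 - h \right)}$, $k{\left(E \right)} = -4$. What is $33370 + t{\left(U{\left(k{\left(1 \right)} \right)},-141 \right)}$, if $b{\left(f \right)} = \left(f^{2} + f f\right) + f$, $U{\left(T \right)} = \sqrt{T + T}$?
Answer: $72079$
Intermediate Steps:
$U{\left(T \right)} = \sqrt{2} \sqrt{T}$ ($U{\left(T \right)} = \sqrt{2 T} = \sqrt{2} \sqrt{T}$)
$b{\left(f \right)} = f + 2 f^{2}$ ($b{\left(f \right)} = \left(f^{2} + f^{2}\right) + f = 2 f^{2} + f = f + 2 f^{2}$)
$t{\left(r,h \right)} = -72 + \left(-3 - 2 h\right) \left(-2 - h\right)$ ($t{\left(r,h \right)} = 4 + \left(-76 + \left(-2 - h\right) \left(1 + 2 \left(-2 - h\right)\right)\right) = 4 + \left(-76 + \left(-2 - h\right) \left(1 - \left(4 + 2 h\right)\right)\right) = 4 + \left(-76 + \left(-2 - h\right) \left(-3 - 2 h\right)\right) = 4 + \left(-76 + \left(-3 - 2 h\right) \left(-2 - h\right)\right) = -72 + \left(-3 - 2 h\right) \left(-2 - h\right)$)
$33370 + t{\left(U{\left(k{\left(1 \right)} \right)},-141 \right)} = 33370 - \left(72 - \left(2 - 141\right) \left(3 + 2 \left(-141\right)\right)\right) = 33370 - \left(72 + 139 \left(3 - 282\right)\right) = 33370 - -38709 = 33370 + \left(-72 + 38781\right) = 33370 + 38709 = 72079$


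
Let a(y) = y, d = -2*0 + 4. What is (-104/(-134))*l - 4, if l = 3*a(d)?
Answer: 356/67 ≈ 5.3134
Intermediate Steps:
d = 4 (d = 0 + 4 = 4)
l = 12 (l = 3*4 = 12)
(-104/(-134))*l - 4 = -104/(-134)*12 - 4 = -104*(-1/134)*12 - 4 = (52/67)*12 - 4 = 624/67 - 4 = 356/67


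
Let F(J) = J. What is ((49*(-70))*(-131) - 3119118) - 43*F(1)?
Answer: -2669831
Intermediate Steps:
((49*(-70))*(-131) - 3119118) - 43*F(1) = ((49*(-70))*(-131) - 3119118) - 43*1 = (-3430*(-131) - 3119118) - 43 = (449330 - 3119118) - 43 = -2669788 - 43 = -2669831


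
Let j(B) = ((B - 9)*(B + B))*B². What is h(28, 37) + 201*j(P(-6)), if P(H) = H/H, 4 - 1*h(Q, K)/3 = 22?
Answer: -3270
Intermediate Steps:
h(Q, K) = -54 (h(Q, K) = 12 - 3*22 = 12 - 66 = -54)
P(H) = 1
j(B) = 2*B³*(-9 + B) (j(B) = ((-9 + B)*(2*B))*B² = (2*B*(-9 + B))*B² = 2*B³*(-9 + B))
h(28, 37) + 201*j(P(-6)) = -54 + 201*(2*1³*(-9 + 1)) = -54 + 201*(2*1*(-8)) = -54 + 201*(-16) = -54 - 3216 = -3270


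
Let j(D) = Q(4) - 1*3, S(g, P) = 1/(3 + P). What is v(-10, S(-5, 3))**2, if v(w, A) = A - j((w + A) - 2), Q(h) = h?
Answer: 25/36 ≈ 0.69444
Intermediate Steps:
j(D) = 1 (j(D) = 4 - 1*3 = 4 - 3 = 1)
v(w, A) = -1 + A (v(w, A) = A - 1*1 = A - 1 = -1 + A)
v(-10, S(-5, 3))**2 = (-1 + 1/(3 + 3))**2 = (-1 + 1/6)**2 = (-5/6)**2 = 25/36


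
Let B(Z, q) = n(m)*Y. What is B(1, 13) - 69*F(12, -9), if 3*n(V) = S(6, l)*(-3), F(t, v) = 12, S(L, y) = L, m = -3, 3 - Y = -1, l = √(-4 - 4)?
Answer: -852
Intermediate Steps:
l = 2*I*√2 (l = √(-8) = 2*I*√2 ≈ 2.8284*I)
Y = 4 (Y = 3 - 1*(-1) = 3 + 1 = 4)
n(V) = -6 (n(V) = (6*(-3))/3 = (⅓)*(-18) = -6)
B(Z, q) = -24 (B(Z, q) = -6*4 = -24)
B(1, 13) - 69*F(12, -9) = -24 - 69*12 = -24 - 828 = -852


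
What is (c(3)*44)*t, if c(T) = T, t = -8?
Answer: -1056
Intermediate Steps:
(c(3)*44)*t = (3*44)*(-8) = 132*(-8) = -1056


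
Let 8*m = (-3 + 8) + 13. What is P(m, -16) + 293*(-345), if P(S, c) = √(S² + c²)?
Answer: -101085 + √4177/4 ≈ -1.0107e+5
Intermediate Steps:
m = 9/4 (m = ((-3 + 8) + 13)/8 = (5 + 13)/8 = (⅛)*18 = 9/4 ≈ 2.2500)
P(m, -16) + 293*(-345) = √((9/4)² + (-16)²) + 293*(-345) = √(81/16 + 256) - 101085 = √(4177/16) - 101085 = √4177/4 - 101085 = -101085 + √4177/4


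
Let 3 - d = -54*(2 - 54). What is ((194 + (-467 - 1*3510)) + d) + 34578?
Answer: 27990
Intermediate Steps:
d = -2805 (d = 3 - (-54)*(2 - 54) = 3 - (-54)*(-52) = 3 - 1*2808 = 3 - 2808 = -2805)
((194 + (-467 - 1*3510)) + d) + 34578 = ((194 + (-467 - 1*3510)) - 2805) + 34578 = ((194 + (-467 - 3510)) - 2805) + 34578 = ((194 - 3977) - 2805) + 34578 = (-3783 - 2805) + 34578 = -6588 + 34578 = 27990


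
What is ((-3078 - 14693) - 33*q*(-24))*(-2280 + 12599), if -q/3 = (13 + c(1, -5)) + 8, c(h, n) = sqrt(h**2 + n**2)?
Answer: -698255773 - 24517944*sqrt(26) ≈ -8.2327e+8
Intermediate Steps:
q = -63 - 3*sqrt(26) (q = -3*((13 + sqrt(1**2 + (-5)**2)) + 8) = -3*((13 + sqrt(1 + 25)) + 8) = -3*((13 + sqrt(26)) + 8) = -3*(21 + sqrt(26)) = -63 - 3*sqrt(26) ≈ -78.297)
((-3078 - 14693) - 33*q*(-24))*(-2280 + 12599) = ((-3078 - 14693) - 33*(-63 - 3*sqrt(26))*(-24))*(-2280 + 12599) = (-17771 + (2079 + 99*sqrt(26))*(-24))*10319 = (-17771 + (-49896 - 2376*sqrt(26)))*10319 = (-67667 - 2376*sqrt(26))*10319 = -698255773 - 24517944*sqrt(26)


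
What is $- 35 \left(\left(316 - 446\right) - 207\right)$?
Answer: $11795$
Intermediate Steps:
$- 35 \left(\left(316 - 446\right) - 207\right) = - 35 \left(-130 - 207\right) = \left(-35\right) \left(-337\right) = 11795$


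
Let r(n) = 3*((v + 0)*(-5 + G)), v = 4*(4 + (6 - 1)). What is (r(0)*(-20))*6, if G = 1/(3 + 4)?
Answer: 440640/7 ≈ 62949.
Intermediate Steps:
v = 36 (v = 4*(4 + 5) = 4*9 = 36)
G = 1/7 ≈ 0.14286
r(n) = -3672/7 (r(n) = 3*((36 + 0)*(-5 + 1/7)) = 3*(36*(-34/7)) = 3*(-1224/7) = -3672/7)
(r(0)*(-20))*6 = -3672/7*(-20)*6 = (73440/7)*6 = 440640/7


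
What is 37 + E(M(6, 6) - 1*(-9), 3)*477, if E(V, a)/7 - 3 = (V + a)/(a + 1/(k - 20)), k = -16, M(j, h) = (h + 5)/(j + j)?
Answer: 2628413/107 ≈ 24565.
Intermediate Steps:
M(j, h) = (5 + h)/(2*j) (M(j, h) = (5 + h)/((2*j)) = (5 + h)*(1/(2*j)) = (5 + h)/(2*j))
E(V, a) = 21 + 7*(V + a)/(-1/36 + a) (E(V, a) = 21 + 7*((V + a)/(a + 1/(-16 - 20))) = 21 + 7*((V + a)/(a + 1/(-36))) = 21 + 7*((V + a)/(a - 1/36)) = 21 + 7*((V + a)/(-1/36 + a)) = 21 + 7*(V + a)/(-1/36 + a))
37 + E(M(6, 6) - 1*(-9), 3)*477 = 37 + (21*(1 - 48*3 - 12*((½)*(5 + 6)/6 - 1*(-9)))/(1 - 36*3))*477 = 37 + (21*(1 - 144 - 12*((½)*(⅙)*11 + 9))/(1 - 108))*477 = 37 + (21*(1 - 144 - 12*(11/12 + 9))/(-107))*477 = 37 + (21*(-1/107)*(1 - 144 - 12*119/12))*477 = 37 + (21*(-1/107)*(1 - 144 - 119))*477 = 37 + (21*(-1/107)*(-262))*477 = 37 + (5502/107)*477 = 37 + 2624454/107 = 2628413/107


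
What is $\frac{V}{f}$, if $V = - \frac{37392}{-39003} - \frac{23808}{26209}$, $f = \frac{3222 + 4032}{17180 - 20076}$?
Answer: $- \frac{24820411264}{1235875619043} \approx -0.020083$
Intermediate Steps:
$f = - \frac{3627}{1448}$ ($f = \frac{7254}{-2896} = 7254 \left(- \frac{1}{2896}\right) = - \frac{3627}{1448} \approx -2.5048$)
$V = \frac{17141168}{340743209}$ ($V = \left(-37392\right) \left(- \frac{1}{39003}\right) - \frac{23808}{26209} = \frac{12464}{13001} - \frac{23808}{26209} = \frac{17141168}{340743209} \approx 0.050305$)
$\frac{V}{f} = \frac{17141168}{340743209 \left(- \frac{3627}{1448}\right)} = \frac{17141168}{340743209} \left(- \frac{1448}{3627}\right) = - \frac{24820411264}{1235875619043}$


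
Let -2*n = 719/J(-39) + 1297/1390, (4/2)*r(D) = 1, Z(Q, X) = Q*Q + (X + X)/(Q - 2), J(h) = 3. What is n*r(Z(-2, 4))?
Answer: -1003301/16680 ≈ -60.150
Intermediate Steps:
Z(Q, X) = Q² + 2*X/(-2 + Q) (Z(Q, X) = Q² + (2*X)/(-2 + Q) = Q² + 2*X/(-2 + Q))
r(D) = ½ (r(D) = (½)*1 = ½)
n = -1003301/8340 (n = -(719/3 + 1297/1390)/2 = -½*1003301/4170 = -1003301/8340 ≈ -120.30)
n*r(Z(-2, 4)) = -1003301/8340*½ = -1003301/16680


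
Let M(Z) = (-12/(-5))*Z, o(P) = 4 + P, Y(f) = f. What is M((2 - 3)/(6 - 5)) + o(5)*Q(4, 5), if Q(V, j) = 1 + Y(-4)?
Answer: -147/5 ≈ -29.400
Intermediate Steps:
Q(V, j) = -3 (Q(V, j) = 1 - 4 = -3)
M(Z) = 12*Z/5 (M(Z) = (-12*(-1)/5)*Z = (-2*(-6/5))*Z = 12*Z/5)
M((2 - 3)/(6 - 5)) + o(5)*Q(4, 5) = 12*((2 - 3)/(6 - 5))/5 + (4 + 5)*(-3) = 12*(-1/1)/5 + 9*(-3) = 12*(-1*1)/5 - 27 = (12/5)*(-1) - 27 = -12/5 - 27 = -147/5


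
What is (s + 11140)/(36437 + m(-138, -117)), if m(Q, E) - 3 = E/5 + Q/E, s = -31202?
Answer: -3912090/7101467 ≈ -0.55088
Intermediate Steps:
m(Q, E) = 3 + E/5 + Q/E (m(Q, E) = 3 + (E/5 + Q/E) = 3 + E/5 + Q/E)
(s + 11140)/(36437 + m(-138, -117)) = (-31202 + 11140)/(36437 + (3 + (1/5)*(-117) - 138/(-117))) = -20062/(36437 + (3 - 117/5 - 138*(-1/117))) = -20062/(36437 + (3 - 117/5 + 46/39)) = -20062/(36437 - 3748/195) = -20062/7101467/195 = -20062*195/7101467 = -3912090/7101467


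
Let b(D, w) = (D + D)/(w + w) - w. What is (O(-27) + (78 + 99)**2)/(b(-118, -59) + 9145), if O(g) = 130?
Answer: 31459/9206 ≈ 3.4172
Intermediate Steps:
b(D, w) = -w + D/w (b(D, w) = (2*D)/((2*w)) - w = (2*D)*(1/(2*w)) - w = D/w - w = -w + D/w)
(O(-27) + (78 + 99)**2)/(b(-118, -59) + 9145) = (130 + (78 + 99)**2)/((-1*(-59) - 118/(-59)) + 9145) = (130 + 177**2)/((59 - 118*(-1/59)) + 9145) = (130 + 31329)/((59 + 2) + 9145) = 31459/(61 + 9145) = 31459/9206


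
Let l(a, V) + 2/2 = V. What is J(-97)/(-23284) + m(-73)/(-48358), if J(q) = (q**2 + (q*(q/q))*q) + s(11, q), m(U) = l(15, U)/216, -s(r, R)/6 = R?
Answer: -25329705023/30401127144 ≈ -0.83318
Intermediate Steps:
s(r, R) = -6*R
l(a, V) = -1 + V
m(U) = -1/216 + U/216 (m(U) = (-1 + U)/216 = (-1 + U)*(1/216) = -1/216 + U/216)
J(q) = -6*q + 2*q**2 (J(q) = (q**2 + (q*(q/q))*q) - 6*q = (q**2 + (q*1)*q) - 6*q = (q**2 + q*q) - 6*q = (q**2 + q**2) - 6*q = 2*q**2 - 6*q = -6*q + 2*q**2)
J(-97)/(-23284) + m(-73)/(-48358) = (2*(-97)*(-3 - 97))/(-23284) + (-1/216 + (1/216)*(-73))/(-48358) = (2*(-97)*(-100))*(-1/23284) + (-1/216 - 73/216)*(-1/48358) = 19400*(-1/23284) - 37/108*(-1/48358) = -4850/5821 + 37/5222664 = -25329705023/30401127144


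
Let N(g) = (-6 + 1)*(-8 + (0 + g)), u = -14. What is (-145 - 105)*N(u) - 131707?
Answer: -159207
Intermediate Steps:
N(g) = 40 - 5*g (N(g) = -5*(-8 + g) = 40 - 5*g)
(-145 - 105)*N(u) - 131707 = (-145 - 105)*(40 - 5*(-14)) - 131707 = -250*(40 + 70) - 131707 = -250*110 - 131707 = -27500 - 131707 = -159207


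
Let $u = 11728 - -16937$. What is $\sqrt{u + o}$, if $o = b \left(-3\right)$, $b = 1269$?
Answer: $3 \sqrt{2762} \approx 157.66$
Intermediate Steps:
$u = 28665$ ($u = 11728 + 16937 = 28665$)
$o = -3807$ ($o = 1269 \left(-3\right) = -3807$)
$\sqrt{u + o} = \sqrt{28665 - 3807} = \sqrt{24858} = 3 \sqrt{2762}$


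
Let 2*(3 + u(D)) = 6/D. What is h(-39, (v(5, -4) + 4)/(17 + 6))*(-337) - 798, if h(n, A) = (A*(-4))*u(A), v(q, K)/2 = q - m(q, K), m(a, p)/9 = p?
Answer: -273126/23 ≈ -11875.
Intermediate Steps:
u(D) = -3 + 3/D (u(D) = -3 + (6/D)/2 = -3 + 3/D)
m(a, p) = 9*p
v(q, K) = -18*K + 2*q (v(q, K) = 2*(q - 9*K) = -18*K + 2*q)
h(n, A) = -4*A*(-3 + 3/A) (h(n, A) = (A*(-4))*(-3 + 3/A) = (-4*A)*(-3 + 3/A) = -4*A*(-3 + 3/A))
h(-39, (v(5, -4) + 4)/(17 + 6))*(-337) - 798 = (-12 + 12*(((-18*(-4) + 2*5) + 4)/(17 + 6)))*(-337) - 798 = (-12 + 12*(((72 + 10) + 4)/23))*(-337) - 798 = (-12 + 12*((82 + 4)*(1/23)))*(-337) - 798 = (-12 + 12*(86*(1/23)))*(-337) - 798 = (-12 + 12*(86/23))*(-337) - 798 = (-12 + 1032/23)*(-337) - 798 = (756/23)*(-337) - 798 = -254772/23 - 798 = -273126/23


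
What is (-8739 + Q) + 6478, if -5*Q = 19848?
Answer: -31153/5 ≈ -6230.6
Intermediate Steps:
Q = -19848/5 (Q = -1/5*19848 = -19848/5 ≈ -3969.6)
(-8739 + Q) + 6478 = (-8739 - 19848/5) + 6478 = -63543/5 + 6478 = -31153/5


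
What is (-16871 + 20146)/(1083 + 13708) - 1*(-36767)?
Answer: 543823972/14791 ≈ 36767.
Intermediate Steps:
(-16871 + 20146)/(1083 + 13708) - 1*(-36767) = 3275/14791 + 36767 = 543823972/14791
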